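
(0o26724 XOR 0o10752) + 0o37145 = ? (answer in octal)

First 0o26724 XOR 0o10752 = 0o36076.
Add column by column in base 8, right to left:
  6+5 = 3 carry 1
  7+4+1 = 4 carry 1
  0+1+1 = 2
  6+7 = 5 carry 1
  3+3+1 = 7

0o75243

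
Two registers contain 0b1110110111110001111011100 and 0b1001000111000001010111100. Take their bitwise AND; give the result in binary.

AND bit by bit (1 only where both bits are 1):
  1110110111110001111011100
& 1001000111000001010111100
= 1000000111000001010011100

0b1000000111000001010011100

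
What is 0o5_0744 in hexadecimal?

0x51E4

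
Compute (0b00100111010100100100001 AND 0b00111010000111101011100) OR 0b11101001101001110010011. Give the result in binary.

0b11101011101101110010011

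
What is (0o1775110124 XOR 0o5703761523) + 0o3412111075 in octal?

0o7511002504

First 0o1775110124 XOR 0o5703761523 = 0o4076671407.
Add column by column in base 8, right to left:
  7+5 = 4 carry 1
  0+7+1 = 0 carry 1
  4+0+1 = 5
  1+1 = 2
  7+1 = 0 carry 1
  6+1+1 = 0 carry 1
  6+2+1 = 1 carry 1
  7+1+1 = 1 carry 1
  0+4+1 = 5
  4+3 = 7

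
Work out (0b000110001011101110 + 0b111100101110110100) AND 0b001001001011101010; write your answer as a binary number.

Add column by column in base 2, right to left:
  0+0 = 0
  1+0 = 1
  1+1 = 0 carry 1
  1+0+1 = 0 carry 1
  0+1+1 = 0 carry 1
  1+1+1 = 1 carry 1
  1+0+1 = 0 carry 1
  1+1+1 = 1 carry 1
  0+1+1 = 0 carry 1
  1+1+1 = 1 carry 1
  0+0+1 = 1
  0+1 = 1
  0+0 = 0
  1+0 = 1
  1+1 = 0 carry 1
  0+1+1 = 0 carry 1
  0+1+1 = 0 carry 1
  0+1+1 = 0 carry 1
  final carry 1
Sum = 0b1000010111010100010; now AND with 0b001001001011101010:
  1000010111010100010
& 0001001001011101010
= 0000000001010100010

0b1010100010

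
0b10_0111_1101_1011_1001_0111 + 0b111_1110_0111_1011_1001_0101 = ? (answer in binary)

Add column by column in base 2, right to left:
  1+1 = 0 carry 1
  1+0+1 = 0 carry 1
  1+1+1 = 1 carry 1
  0+0+1 = 1
  1+1 = 0 carry 1
  0+0+1 = 1
  0+0 = 0
  1+1 = 0 carry 1
  1+1+1 = 1 carry 1
  1+1+1 = 1 carry 1
  0+0+1 = 1
  1+1 = 0 carry 1
  1+1+1 = 1 carry 1
  0+1+1 = 0 carry 1
  1+1+1 = 1 carry 1
  1+0+1 = 0 carry 1
  1+0+1 = 0 carry 1
  1+1+1 = 1 carry 1
  1+1+1 = 1 carry 1
  0+1+1 = 0 carry 1
  0+1+1 = 0 carry 1
  1+1+1 = 1 carry 1
  0+1+1 = 0 carry 1
  final carry 1

0b101001100101011100101100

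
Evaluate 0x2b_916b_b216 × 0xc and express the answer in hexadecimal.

0x20ad10c5908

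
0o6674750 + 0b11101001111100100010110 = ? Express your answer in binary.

0b100100000111001011111110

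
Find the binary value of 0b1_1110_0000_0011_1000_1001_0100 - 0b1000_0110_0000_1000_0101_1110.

0b1010110100011000000110110

Subtract column by column in base 2:
  0-0 → 0
  0-1 → 1 (borrow)
  1-1-1 → 1 (borrow)
  0-1-1 → 0 (borrow)
  1-1-1 → 1 (borrow)
  0-0-1 → 1 (borrow)
  0-1-1 → 0 (borrow)
  1-0-1 → 0
  0-0 → 0
  0-0 → 0
  0-0 → 0
  1-1 → 0
  1-0 → 1
  1-0 → 1
  0-0 → 0
  0-0 → 0
  0-0 → 0
  0-1 → 1 (borrow)
  0-1-1 → 0 (borrow)
  0-0-1 → 1 (borrow)
  0-0-1 → 1 (borrow)
  1-0-1 → 0
  1-0 → 1
  1-1 → 0
  1-0 → 1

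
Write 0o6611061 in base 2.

Each octal digit is 3 bits: 6=110 6=110 1=001 1=001 0=000 6=110 1=001.

0b110110001001000110001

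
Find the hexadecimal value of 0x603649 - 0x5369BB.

0xCCC8E

Subtract column by column in base 16:
  9-B → E (borrow)
  4-B-1 → 8 (borrow)
  6-9-1 → C (borrow)
  3-6-1 → C (borrow)
  0-3-1 → C (borrow)
  6-5-1 → 0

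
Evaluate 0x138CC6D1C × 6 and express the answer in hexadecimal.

Multiply each base-16 digit by 6, carrying:
  C×6 = 72 → write 8 carry 4
  1×6+4 = 10 → write A
  D×6 = 78 → write E carry 4
  6×6+4 = 40 → write 8 carry 2
  C×6+2 = 74 → write A carry 4
  C×6+4 = 76 → write C carry 4
  8×6+4 = 52 → write 4 carry 3
  3×6+3 = 21 → write 5 carry 1
  1×6+1 = 7 → write 7

0x754CA8EA8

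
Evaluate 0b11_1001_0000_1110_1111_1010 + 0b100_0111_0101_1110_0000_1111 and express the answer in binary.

0b100000000110110100001001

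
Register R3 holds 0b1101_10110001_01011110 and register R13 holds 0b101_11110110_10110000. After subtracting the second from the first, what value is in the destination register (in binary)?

Subtract column by column in base 2:
  0-0 → 0
  1-0 → 1
  1-0 → 1
  1-0 → 1
  1-1 → 0
  0-1 → 1 (borrow)
  1-0-1 → 0
  0-1 → 1 (borrow)
  1-0-1 → 0
  0-1 → 1 (borrow)
  0-1-1 → 0 (borrow)
  0-0-1 → 1 (borrow)
  1-1-1 → 1 (borrow)
  1-1-1 → 1 (borrow)
  0-1-1 → 0 (borrow)
  1-1-1 → 1 (borrow)
  1-1-1 → 1 (borrow)
  0-0-1 → 1 (borrow)
  1-1-1 → 1 (borrow)
  1-0-1 → 0

0b1111011101010101110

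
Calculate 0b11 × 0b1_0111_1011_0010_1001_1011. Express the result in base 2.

Multiply each base-2 digit by 3, carrying:
  1×3 = 3 → write 1 carry 1
  1×3+1 = 4 → write 0 carry 2
  0×3+2 = 2 → write 0 carry 1
  1×3+1 = 4 → write 0 carry 2
  1×3+2 = 5 → write 1 carry 2
  0×3+2 = 2 → write 0 carry 1
  0×3+1 = 1 → write 1
  1×3 = 3 → write 1 carry 1
  0×3+1 = 1 → write 1
  1×3 = 3 → write 1 carry 1
  0×3+1 = 1 → write 1
  0×3 = 0 → write 0
  1×3 = 3 → write 1 carry 1
  1×3+1 = 4 → write 0 carry 2
  0×3+2 = 2 → write 0 carry 1
  1×3+1 = 4 → write 0 carry 2
  1×3+2 = 5 → write 1 carry 2
  1×3+2 = 5 → write 1 carry 2
  1×3+2 = 5 → write 1 carry 2
  0×3+2 = 2 → write 0 carry 1
  1×3+1 = 4 → write 0 carry 2
  remaining carry: 10

0b10001110001011111010001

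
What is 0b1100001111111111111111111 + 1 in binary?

0b1100010000000000000000000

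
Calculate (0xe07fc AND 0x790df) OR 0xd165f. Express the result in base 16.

0xe07fc AND 0x790df = 0x600dc.
Then OR with 0xd165f.

0xf16df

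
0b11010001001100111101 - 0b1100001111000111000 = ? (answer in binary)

Subtract column by column in base 2:
  1-0 → 1
  0-0 → 0
  1-0 → 1
  1-1 → 0
  1-1 → 0
  1-1 → 0
  0-0 → 0
  0-0 → 0
  1-0 → 1
  1-1 → 0
  0-1 → 1 (borrow)
  0-1-1 → 0 (borrow)
  1-1-1 → 1 (borrow)
  0-0-1 → 1 (borrow)
  0-0-1 → 1 (borrow)
  0-0-1 → 1 (borrow)
  1-0-1 → 0
  0-1 → 1 (borrow)
  1-1-1 → 1 (borrow)
  1-0-1 → 0

0b1101111010100000101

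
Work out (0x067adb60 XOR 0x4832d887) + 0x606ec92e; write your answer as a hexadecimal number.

0xaeb6cd15

First 0x067adb60 XOR 0x4832d887 = 0x4e4803e7.
Add column by column in base 16, right to left:
  7+e = 5 carry 1
  e+2+1 = 1 carry 1
  3+9+1 = d
  0+c = c
  8+e = 6 carry 1
  4+6+1 = b
  e+0 = e
  4+6 = a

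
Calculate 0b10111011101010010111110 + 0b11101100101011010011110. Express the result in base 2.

Add column by column in base 2, right to left:
  0+0 = 0
  1+1 = 0 carry 1
  1+1+1 = 1 carry 1
  1+1+1 = 1 carry 1
  1+1+1 = 1 carry 1
  1+0+1 = 0 carry 1
  0+0+1 = 1
  1+1 = 0 carry 1
  0+0+1 = 1
  0+1 = 1
  1+1 = 0 carry 1
  0+0+1 = 1
  1+1 = 0 carry 1
  0+0+1 = 1
  1+1 = 0 carry 1
  1+0+1 = 0 carry 1
  1+0+1 = 0 carry 1
  0+1+1 = 0 carry 1
  1+1+1 = 1 carry 1
  1+0+1 = 0 carry 1
  1+1+1 = 1 carry 1
  0+1+1 = 0 carry 1
  1+1+1 = 1 carry 1
  final carry 1

0b110101000010101101011100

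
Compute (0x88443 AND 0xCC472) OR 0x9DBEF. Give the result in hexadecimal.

0x88443 AND 0xCC472 = 0x88442.
Then OR with 0x9DBEF.

0x9DFEF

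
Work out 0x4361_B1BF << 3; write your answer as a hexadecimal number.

0x21B0D8DF8

3 bits is not a whole number of base-16 digits; in binary: 1000011011000011011000110111111 << 3 = 1000011011000011011000110111111000.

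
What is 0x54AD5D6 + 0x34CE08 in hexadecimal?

0x57FA3DE

Add column by column in base 16, right to left:
  6+8 = E
  D+0 = D
  5+E = 3 carry 1
  D+C+1 = A carry 1
  A+4+1 = F
  4+3 = 7
  5+0 = 5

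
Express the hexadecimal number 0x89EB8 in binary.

Expand each hex digit to 4 bits: 8=1000 9=1001 E=1110 B=1011 8=1000.

0b10001001111010111000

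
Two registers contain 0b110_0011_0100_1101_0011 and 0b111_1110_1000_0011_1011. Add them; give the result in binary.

0b11100001110100001110

Add column by column in base 2, right to left:
  1+1 = 0 carry 1
  1+1+1 = 1 carry 1
  0+0+1 = 1
  0+1 = 1
  1+1 = 0 carry 1
  0+1+1 = 0 carry 1
  1+0+1 = 0 carry 1
  1+0+1 = 0 carry 1
  0+0+1 = 1
  0+0 = 0
  1+0 = 1
  0+1 = 1
  1+0 = 1
  1+1 = 0 carry 1
  0+1+1 = 0 carry 1
  0+1+1 = 0 carry 1
  0+1+1 = 0 carry 1
  1+1+1 = 1 carry 1
  1+1+1 = 1 carry 1
  final carry 1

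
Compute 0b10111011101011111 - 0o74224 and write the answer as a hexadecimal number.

0xFECB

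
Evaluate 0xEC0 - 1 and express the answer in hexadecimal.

The trailing 1 digit is 0, so subtracting 1 borrows through: they become F and the next digit up decrements.

0xEBF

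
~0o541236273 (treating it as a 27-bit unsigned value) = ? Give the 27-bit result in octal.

Each oct digit d becomes 7−d:
  5→2, 4→3, 1→6, 2→5, 3→4, 6→1, 2→5, 7→0, 3→4

0o236541504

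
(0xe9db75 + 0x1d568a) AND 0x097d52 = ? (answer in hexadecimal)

Add column by column in base 16, right to left:
  5+a = f
  7+8 = f
  b+6 = 1 carry 1
  d+5+1 = 3 carry 1
  9+d+1 = 7 carry 1
  e+1+1 = 0 carry 1
  final carry 1
Sum = 0x10731ff; now AND with 0x097d52:
  1&0=0, 0&0=0, 7&9=1, 3&7=3, 1&d=1, f&5=5, f&2=2

0x13152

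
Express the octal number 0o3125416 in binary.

0b11001010101100001110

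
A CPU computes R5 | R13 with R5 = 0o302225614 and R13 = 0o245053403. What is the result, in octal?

0o347277617

OR each oct digit independently (no carries):
  3|2=3, 0|4=4, 2|5=7, 2|0=2, 2|5=7, 5|3=7, 6|4=6, 1|0=1, 4|3=7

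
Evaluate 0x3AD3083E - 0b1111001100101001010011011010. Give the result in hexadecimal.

0x2BA07364

0b1111001100101001010011011010 = 0xF3294DA in hexadecimal.
Subtract column by column in base 16:
  E-A → 4
  3-D → 6 (borrow)
  8-4-1 → 3
  0-9 → 7 (borrow)
  3-2-1 → 0
  D-3 → A
  A-F → B (borrow)
  3-0-1 → 2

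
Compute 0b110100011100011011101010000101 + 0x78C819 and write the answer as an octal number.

0b110100011100011011101010000101 = 0o6434335205 in octal.
0x78C819 = 0o36144031 in octal.
Add column by column in base 8, right to left:
  5+1 = 6
  0+3 = 3
  2+0 = 2
  5+4 = 1 carry 1
  3+4+1 = 0 carry 1
  3+1+1 = 5
  4+6 = 2 carry 1
  3+3+1 = 7
  4+0 = 4
  6+0 = 6

0o6472501236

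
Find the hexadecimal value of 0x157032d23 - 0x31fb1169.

0x125081bba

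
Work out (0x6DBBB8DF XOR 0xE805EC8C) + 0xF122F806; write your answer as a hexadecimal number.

First 0x6DBBB8DF XOR 0xE805EC8C = 0x85BE5453.
Add column by column in base 16, right to left:
  3+6 = 9
  5+0 = 5
  4+8 = C
  5+F = 4 carry 1
  E+2+1 = 1 carry 1
  B+2+1 = E
  5+1 = 6
  8+F = 7 carry 1
  final carry 1

0x176E14C59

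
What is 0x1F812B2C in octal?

Expand each hex digit to 4 bits: 1=0001 F=1111 8=1000 1=0001 2=0010 B=1011 2=0010 C=1100.
Group the bits in threes: 011 111 100 000 010 010 101 100 101 100 → 3740225454.

0o3740225454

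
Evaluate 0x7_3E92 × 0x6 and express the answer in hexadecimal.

0x2B776C

Multiply each base-16 digit by 6, carrying:
  2×6 = 12 → write C
  9×6 = 54 → write 6 carry 3
  E×6+3 = 87 → write 7 carry 5
  3×6+5 = 23 → write 7 carry 1
  7×6+1 = 43 → write B carry 2
  remaining carry: 2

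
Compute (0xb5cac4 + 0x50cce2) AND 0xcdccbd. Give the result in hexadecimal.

0x484a4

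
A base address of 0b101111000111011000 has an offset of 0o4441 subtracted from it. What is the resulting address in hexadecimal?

0x2E8B7

0b101111000111011000 = 0x2F1D8 in hexadecimal.
0o4441 = 0x921 in hexadecimal.
Subtract column by column in base 16:
  8-1 → 7
  D-2 → B
  1-9 → 8 (borrow)
  F-0-1 → E
  2-0 → 2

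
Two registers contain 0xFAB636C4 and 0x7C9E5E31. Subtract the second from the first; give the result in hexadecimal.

0x7E17D893

Subtract column by column in base 16:
  4-1 → 3
  C-3 → 9
  6-E → 8 (borrow)
  3-5-1 → D (borrow)
  6-E-1 → 7 (borrow)
  B-9-1 → 1
  A-C → E (borrow)
  F-7-1 → 7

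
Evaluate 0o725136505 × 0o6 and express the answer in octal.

Multiply each base-8 digit by 6, carrying:
  5×6 = 30 → write 6 carry 3
  0×6+3 = 3 → write 3
  5×6 = 30 → write 6 carry 3
  6×6+3 = 39 → write 7 carry 4
  3×6+4 = 22 → write 6 carry 2
  1×6+2 = 8 → write 0 carry 1
  5×6+1 = 31 → write 7 carry 3
  2×6+3 = 15 → write 7 carry 1
  7×6+1 = 43 → write 3 carry 5
  remaining carry: 5

0o5377067636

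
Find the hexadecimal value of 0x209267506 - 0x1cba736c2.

0x3d7f3e44

Subtract column by column in base 16:
  6-2 → 4
  0-c → 4 (borrow)
  5-6-1 → e (borrow)
  7-3-1 → 3
  6-7 → f (borrow)
  2-a-1 → 7 (borrow)
  9-b-1 → d (borrow)
  0-c-1 → 3 (borrow)
  2-1-1 → 0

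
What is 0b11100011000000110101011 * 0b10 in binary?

0b111000110000001101010110

Multiply each base-2 digit by 2, carrying:
  1×2 = 2 → write 0 carry 1
  1×2+1 = 3 → write 1 carry 1
  0×2+1 = 1 → write 1
  1×2 = 2 → write 0 carry 1
  0×2+1 = 1 → write 1
  1×2 = 2 → write 0 carry 1
  0×2+1 = 1 → write 1
  1×2 = 2 → write 0 carry 1
  1×2+1 = 3 → write 1 carry 1
  0×2+1 = 1 → write 1
  0×2 = 0 → write 0
  0×2 = 0 → write 0
  0×2 = 0 → write 0
  0×2 = 0 → write 0
  0×2 = 0 → write 0
  1×2 = 2 → write 0 carry 1
  1×2+1 = 3 → write 1 carry 1
  0×2+1 = 1 → write 1
  0×2 = 0 → write 0
  0×2 = 0 → write 0
  1×2 = 2 → write 0 carry 1
  1×2+1 = 3 → write 1 carry 1
  1×2+1 = 3 → write 1 carry 1
  remaining carry: 1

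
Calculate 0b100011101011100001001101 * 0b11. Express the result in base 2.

Multiply each base-2 digit by 3, carrying:
  1×3 = 3 → write 1 carry 1
  0×3+1 = 1 → write 1
  1×3 = 3 → write 1 carry 1
  1×3+1 = 4 → write 0 carry 2
  0×3+2 = 2 → write 0 carry 1
  0×3+1 = 1 → write 1
  1×3 = 3 → write 1 carry 1
  0×3+1 = 1 → write 1
  0×3 = 0 → write 0
  0×3 = 0 → write 0
  0×3 = 0 → write 0
  1×3 = 3 → write 1 carry 1
  1×3+1 = 4 → write 0 carry 2
  1×3+2 = 5 → write 1 carry 2
  0×3+2 = 2 → write 0 carry 1
  1×3+1 = 4 → write 0 carry 2
  0×3+2 = 2 → write 0 carry 1
  1×3+1 = 4 → write 0 carry 2
  1×3+2 = 5 → write 1 carry 2
  1×3+2 = 5 → write 1 carry 2
  0×3+2 = 2 → write 0 carry 1
  0×3+1 = 1 → write 1
  0×3 = 0 → write 0
  1×3 = 3 → write 1 carry 1
  remaining carry: 1

0b1101011000010100011100111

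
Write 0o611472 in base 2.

Each octal digit is 3 bits: 6=110 1=001 1=001 4=100 7=111 2=010.

0b110001001100111010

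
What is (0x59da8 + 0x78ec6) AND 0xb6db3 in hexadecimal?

Add column by column in base 16, right to left:
  8+6 = e
  a+c = 6 carry 1
  d+e+1 = c carry 1
  9+8+1 = 2 carry 1
  5+7+1 = d
Sum = 0xd2c6e; now AND with 0xb6db3:
  d&b=9, 2&6=2, c&d=c, 6&b=2, e&3=2

0x92c22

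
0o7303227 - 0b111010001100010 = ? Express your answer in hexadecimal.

0o7303227 = 0x1d8697 in hexadecimal.
0b111010001100010 = 0x7462 in hexadecimal.
Subtract column by column in base 16:
  7-2 → 5
  9-6 → 3
  6-4 → 2
  8-7 → 1
  d-0 → d
  1-0 → 1

0x1d1235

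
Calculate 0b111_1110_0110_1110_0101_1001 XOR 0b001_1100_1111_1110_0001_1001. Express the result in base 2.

0b11000101001000001000000

XOR bit by bit (1 where the bits differ):
  11111100110111001011001
^ 00111001111111000011001
= 11000101001000001000000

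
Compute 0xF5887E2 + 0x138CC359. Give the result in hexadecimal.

0x22E54B3B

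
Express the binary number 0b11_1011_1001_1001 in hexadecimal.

0x3B99

Group the bits into nibbles: 0011 1011 1001 1001 → 3B99.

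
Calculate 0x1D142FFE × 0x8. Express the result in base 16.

0xE8A17FF0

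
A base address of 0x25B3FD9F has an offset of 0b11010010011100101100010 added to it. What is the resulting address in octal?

0x25B3FD9F = 0o4554776637 in octal.
0b11010010011100101100010 = 0o32234542 in octal.
Add column by column in base 8, right to left:
  7+2 = 1 carry 1
  3+4+1 = 0 carry 1
  6+5+1 = 4 carry 1
  6+4+1 = 3 carry 1
  7+3+1 = 3 carry 1
  7+2+1 = 2 carry 1
  4+2+1 = 7
  5+3 = 0 carry 1
  5+0+1 = 6
  4+0 = 4

0o4607233401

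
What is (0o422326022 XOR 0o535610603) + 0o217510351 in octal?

0o337247172

First 0o422326022 XOR 0o535610603 = 0o117536621.
Add column by column in base 8, right to left:
  1+1 = 2
  2+5 = 7
  6+3 = 1 carry 1
  6+0+1 = 7
  3+1 = 4
  5+5 = 2 carry 1
  7+7+1 = 7 carry 1
  1+1+1 = 3
  1+2 = 3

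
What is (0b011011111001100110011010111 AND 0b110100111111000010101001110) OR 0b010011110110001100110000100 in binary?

0b011011111001100110011010111 AND 0b110100111111000010101001110 = 0b010000111001000010001000110.
Then OR with 0b010011110110001100110000100.

0b10011111111001110111000110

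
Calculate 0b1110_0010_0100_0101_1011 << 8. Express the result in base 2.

0b1110001001000101101100000000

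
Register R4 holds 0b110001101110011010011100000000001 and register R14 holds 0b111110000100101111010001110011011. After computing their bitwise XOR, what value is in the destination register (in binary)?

XOR bit by bit (1 where the bits differ):
  110001101110011010011100000000001
^ 111110000100101111010001110011011
= 001111101010110101001101110011010

0b001111101010110101001101110011010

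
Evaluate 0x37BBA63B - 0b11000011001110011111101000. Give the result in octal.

0o6453537123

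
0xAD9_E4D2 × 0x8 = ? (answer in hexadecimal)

0x56CF2690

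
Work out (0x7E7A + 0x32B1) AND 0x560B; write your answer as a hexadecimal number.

0x100B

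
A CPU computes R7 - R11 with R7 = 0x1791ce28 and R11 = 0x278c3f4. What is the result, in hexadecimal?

Subtract column by column in base 16:
  8-4 → 4
  2-f → 3 (borrow)
  e-3-1 → a
  c-c → 0
  1-8 → 9 (borrow)
  9-7-1 → 1
  7-2 → 5
  1-0 → 1

0x15190a34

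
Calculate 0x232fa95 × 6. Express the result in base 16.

Multiply each base-16 digit by 6, carrying:
  5×6 = 30 → write e carry 1
  9×6+1 = 55 → write 7 carry 3
  a×6+3 = 63 → write f carry 3
  f×6+3 = 93 → write d carry 5
  2×6+5 = 17 → write 1 carry 1
  3×6+1 = 19 → write 3 carry 1
  2×6+1 = 13 → write d

0xd31df7e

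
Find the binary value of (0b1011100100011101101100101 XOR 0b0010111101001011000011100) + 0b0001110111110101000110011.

First 0b1011100100011101101100101 XOR 0b0010111101001011000011100 = 0b1001011001010110101111001.
Add column by column in base 2, right to left:
  1+1 = 0 carry 1
  0+1+1 = 0 carry 1
  0+0+1 = 1
  1+0 = 1
  1+1 = 0 carry 1
  1+1+1 = 1 carry 1
  1+0+1 = 0 carry 1
  0+0+1 = 1
  1+0 = 1
  0+1 = 1
  1+0 = 1
  1+1 = 0 carry 1
  0+0+1 = 1
  1+1 = 0 carry 1
  0+1+1 = 0 carry 1
  1+1+1 = 1 carry 1
  0+1+1 = 0 carry 1
  0+1+1 = 0 carry 1
  1+0+1 = 0 carry 1
  1+1+1 = 1 carry 1
  0+1+1 = 0 carry 1
  1+1+1 = 1 carry 1
  0+0+1 = 1
  0+0 = 0
  1+0 = 1

0b1011010001001011110101100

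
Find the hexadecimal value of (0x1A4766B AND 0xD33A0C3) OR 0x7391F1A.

0x7393F5B

0x1A4766B AND 0xD33A0C3 = 0x1202043.
Then OR with 0x7391F1A.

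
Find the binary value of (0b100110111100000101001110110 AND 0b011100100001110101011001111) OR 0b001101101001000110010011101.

0b1101101001000111011011111

0b100110111100000101001110110 AND 0b011100100001110101011001111 = 0b000100100000000101001000110.
Then OR with 0b001101101001000110010011101.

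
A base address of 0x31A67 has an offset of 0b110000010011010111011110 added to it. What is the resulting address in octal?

0o61050105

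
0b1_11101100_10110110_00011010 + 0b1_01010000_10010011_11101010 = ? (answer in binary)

Add column by column in base 2, right to left:
  0+0 = 0
  1+1 = 0 carry 1
  0+0+1 = 1
  1+1 = 0 carry 1
  1+0+1 = 0 carry 1
  0+1+1 = 0 carry 1
  0+1+1 = 0 carry 1
  0+1+1 = 0 carry 1
  0+1+1 = 0 carry 1
  1+1+1 = 1 carry 1
  1+0+1 = 0 carry 1
  0+0+1 = 1
  1+1 = 0 carry 1
  1+0+1 = 0 carry 1
  0+0+1 = 1
  1+1 = 0 carry 1
  0+0+1 = 1
  0+0 = 0
  1+0 = 1
  1+0 = 1
  0+1 = 1
  1+0 = 1
  1+1 = 0 carry 1
  1+0+1 = 0 carry 1
  1+1+1 = 1 carry 1
  final carry 1

0b11001111010100101000000100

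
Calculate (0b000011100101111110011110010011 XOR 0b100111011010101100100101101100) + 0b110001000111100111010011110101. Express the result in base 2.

0b1010110000110111010001111110100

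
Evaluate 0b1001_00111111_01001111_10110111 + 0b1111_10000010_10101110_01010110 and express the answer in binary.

Add column by column in base 2, right to left:
  1+0 = 1
  1+1 = 0 carry 1
  1+1+1 = 1 carry 1
  0+0+1 = 1
  1+1 = 0 carry 1
  1+0+1 = 0 carry 1
  0+1+1 = 0 carry 1
  1+0+1 = 0 carry 1
  1+0+1 = 0 carry 1
  1+1+1 = 1 carry 1
  1+1+1 = 1 carry 1
  1+1+1 = 1 carry 1
  0+0+1 = 1
  0+1 = 1
  1+0 = 1
  0+1 = 1
  1+0 = 1
  1+1 = 0 carry 1
  1+0+1 = 0 carry 1
  1+0+1 = 0 carry 1
  1+0+1 = 0 carry 1
  1+0+1 = 0 carry 1
  0+0+1 = 1
  0+1 = 1
  1+1 = 0 carry 1
  0+1+1 = 0 carry 1
  0+1+1 = 0 carry 1
  1+1+1 = 1 carry 1
  final carry 1

0b11000110000011111111000001101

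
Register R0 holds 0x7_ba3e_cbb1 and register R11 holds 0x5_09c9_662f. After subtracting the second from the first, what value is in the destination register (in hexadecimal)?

0x2b0756582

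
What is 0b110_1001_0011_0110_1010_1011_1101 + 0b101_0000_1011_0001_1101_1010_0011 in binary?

0b1011100111101000100001100000

Add column by column in base 2, right to left:
  1+1 = 0 carry 1
  0+1+1 = 0 carry 1
  1+0+1 = 0 carry 1
  1+0+1 = 0 carry 1
  1+0+1 = 0 carry 1
  1+1+1 = 1 carry 1
  0+0+1 = 1
  1+1 = 0 carry 1
  0+1+1 = 0 carry 1
  1+0+1 = 0 carry 1
  0+1+1 = 0 carry 1
  1+1+1 = 1 carry 1
  0+1+1 = 0 carry 1
  1+0+1 = 0 carry 1
  1+0+1 = 0 carry 1
  0+0+1 = 1
  1+1 = 0 carry 1
  1+1+1 = 1 carry 1
  0+0+1 = 1
  0+1 = 1
  1+0 = 1
  0+0 = 0
  0+0 = 0
  1+0 = 1
  0+1 = 1
  1+0 = 1
  1+1 = 0 carry 1
  final carry 1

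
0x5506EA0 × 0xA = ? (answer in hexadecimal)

0x35245240

Multiply each base-16 digit by 10, carrying:
  0×10 = 0 → write 0
  A×10 = 100 → write 4 carry 6
  E×10+6 = 146 → write 2 carry 9
  6×10+9 = 69 → write 5 carry 4
  0×10+4 = 4 → write 4
  5×10 = 50 → write 2 carry 3
  5×10+3 = 53 → write 5 carry 3
  remaining carry: 3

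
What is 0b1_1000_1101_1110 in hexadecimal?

0x18DE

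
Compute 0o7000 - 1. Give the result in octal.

0o6777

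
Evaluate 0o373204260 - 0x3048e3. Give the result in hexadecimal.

0x3bcbfcd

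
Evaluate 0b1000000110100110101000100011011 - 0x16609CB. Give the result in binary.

0x16609CB = 0b1011001100000100111001011 in binary.
Subtract column by column in base 2:
  1-1 → 0
  1-1 → 0
  0-0 → 0
  1-1 → 0
  1-0 → 1
  0-0 → 0
  0-1 → 1 (borrow)
  0-1-1 → 0 (borrow)
  1-1-1 → 1 (borrow)
  0-0-1 → 1 (borrow)
  0-0-1 → 1 (borrow)
  0-1-1 → 0 (borrow)
  1-0-1 → 0
  0-0 → 0
  1-0 → 1
  0-0 → 0
  1-0 → 1
  1-1 → 0
  0-1 → 1 (borrow)
  0-0-1 → 1 (borrow)
  1-0-1 → 0
  0-1 → 1 (borrow)
  1-1-1 → 1 (borrow)
  1-0-1 → 0
  0-1 → 1 (borrow)
  0-0-1 → 1 (borrow)
  0-0-1 → 1 (borrow)
  0-0-1 → 1 (borrow)
  0-0-1 → 1 (borrow)
  0-0-1 → 1 (borrow)
  1-0-1 → 0

0b111111011011010100011101010000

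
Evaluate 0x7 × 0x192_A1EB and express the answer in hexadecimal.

Multiply each base-16 digit by 7, carrying:
  B×7 = 77 → write D carry 4
  E×7+4 = 102 → write 6 carry 6
  1×7+6 = 13 → write D
  A×7 = 70 → write 6 carry 4
  2×7+4 = 18 → write 2 carry 1
  9×7+1 = 64 → write 0 carry 4
  1×7+4 = 11 → write B

0xB026D6D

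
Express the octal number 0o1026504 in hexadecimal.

Each octal digit is 3 bits: 1=001 0=000 2=010 6=110 5=101 0=000 4=100.
Group the bits into nibbles: 0100 0010 1101 0100 0100 → 42D44.

0x42D44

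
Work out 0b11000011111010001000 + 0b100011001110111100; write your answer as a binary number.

Add column by column in base 2, right to left:
  0+0 = 0
  0+0 = 0
  0+1 = 1
  1+1 = 0 carry 1
  0+1+1 = 0 carry 1
  0+1+1 = 0 carry 1
  0+0+1 = 1
  1+1 = 0 carry 1
  0+1+1 = 0 carry 1
  1+1+1 = 1 carry 1
  1+0+1 = 0 carry 1
  1+0+1 = 0 carry 1
  1+1+1 = 1 carry 1
  1+1+1 = 1 carry 1
  0+0+1 = 1
  0+0 = 0
  0+0 = 0
  0+1 = 1
  1+0 = 1
  1+0 = 1

0b11100111001001000100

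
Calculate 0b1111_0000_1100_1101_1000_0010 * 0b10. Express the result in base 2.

Multiply each base-2 digit by 2, carrying:
  0×2 = 0 → write 0
  1×2 = 2 → write 0 carry 1
  0×2+1 = 1 → write 1
  0×2 = 0 → write 0
  0×2 = 0 → write 0
  0×2 = 0 → write 0
  0×2 = 0 → write 0
  1×2 = 2 → write 0 carry 1
  1×2+1 = 3 → write 1 carry 1
  0×2+1 = 1 → write 1
  1×2 = 2 → write 0 carry 1
  1×2+1 = 3 → write 1 carry 1
  0×2+1 = 1 → write 1
  0×2 = 0 → write 0
  1×2 = 2 → write 0 carry 1
  1×2+1 = 3 → write 1 carry 1
  0×2+1 = 1 → write 1
  0×2 = 0 → write 0
  0×2 = 0 → write 0
  0×2 = 0 → write 0
  1×2 = 2 → write 0 carry 1
  1×2+1 = 3 → write 1 carry 1
  1×2+1 = 3 → write 1 carry 1
  1×2+1 = 3 → write 1 carry 1
  remaining carry: 1

0b1111000011001101100000100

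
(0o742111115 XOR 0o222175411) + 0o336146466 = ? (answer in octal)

0o1116233172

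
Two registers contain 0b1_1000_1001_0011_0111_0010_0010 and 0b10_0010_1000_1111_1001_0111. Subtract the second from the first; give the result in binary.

Subtract column by column in base 2:
  0-1 → 1 (borrow)
  1-1-1 → 1 (borrow)
  0-1-1 → 0 (borrow)
  0-0-1 → 1 (borrow)
  0-1-1 → 0 (borrow)
  1-0-1 → 0
  0-0 → 0
  0-1 → 1 (borrow)
  1-1-1 → 1 (borrow)
  1-1-1 → 1 (borrow)
  1-1-1 → 1 (borrow)
  0-1-1 → 0 (borrow)
  1-0-1 → 0
  1-0 → 1
  0-0 → 0
  0-1 → 1 (borrow)
  1-0-1 → 0
  0-1 → 1 (borrow)
  0-0-1 → 1 (borrow)
  1-0-1 → 0
  0-0 → 0
  0-1 → 1 (borrow)
  0-0-1 → 1 (borrow)
  1-0-1 → 0
  1-0 → 1

0b1011001101010011110001011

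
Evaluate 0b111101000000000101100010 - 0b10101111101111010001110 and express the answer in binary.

Subtract column by column in base 2:
  0-0 → 0
  1-1 → 0
  0-1 → 1 (borrow)
  0-1-1 → 0 (borrow)
  0-0-1 → 1 (borrow)
  1-0-1 → 0
  1-0 → 1
  0-1 → 1 (borrow)
  1-0-1 → 0
  0-1 → 1 (borrow)
  0-1-1 → 0 (borrow)
  0-1-1 → 0 (borrow)
  0-1-1 → 0 (borrow)
  0-0-1 → 1 (borrow)
  0-1-1 → 0 (borrow)
  0-1-1 → 0 (borrow)
  0-1-1 → 0 (borrow)
  0-1-1 → 0 (borrow)
  1-1-1 → 1 (borrow)
  0-0-1 → 1 (borrow)
  1-1-1 → 1 (borrow)
  1-0-1 → 0
  1-1 → 0
  1-0 → 1

0b100111000010001011010100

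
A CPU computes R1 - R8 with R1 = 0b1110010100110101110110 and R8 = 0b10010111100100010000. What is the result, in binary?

Subtract column by column in base 2:
  0-0 → 0
  1-0 → 1
  1-0 → 1
  0-0 → 0
  1-1 → 0
  1-0 → 1
  1-0 → 1
  0-0 → 0
  1-1 → 0
  0-0 → 0
  1-0 → 1
  1-1 → 0
  0-1 → 1 (borrow)
  0-1-1 → 0 (borrow)
  1-1-1 → 1 (borrow)
  0-0-1 → 1 (borrow)
  1-1-1 → 1 (borrow)
  0-0-1 → 1 (borrow)
  0-0-1 → 1 (borrow)
  1-1-1 → 1 (borrow)
  1-0-1 → 0
  1-0 → 1

0b1011111101010001100110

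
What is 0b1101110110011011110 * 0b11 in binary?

Multiply each base-2 digit by 3, carrying:
  0×3 = 0 → write 0
  1×3 = 3 → write 1 carry 1
  1×3+1 = 4 → write 0 carry 2
  1×3+2 = 5 → write 1 carry 2
  1×3+2 = 5 → write 1 carry 2
  0×3+2 = 2 → write 0 carry 1
  1×3+1 = 4 → write 0 carry 2
  1×3+2 = 5 → write 1 carry 2
  0×3+2 = 2 → write 0 carry 1
  0×3+1 = 1 → write 1
  1×3 = 3 → write 1 carry 1
  1×3+1 = 4 → write 0 carry 2
  0×3+2 = 2 → write 0 carry 1
  1×3+1 = 4 → write 0 carry 2
  1×3+2 = 5 → write 1 carry 2
  1×3+2 = 5 → write 1 carry 2
  0×3+2 = 2 → write 0 carry 1
  1×3+1 = 4 → write 0 carry 2
  1×3+2 = 5 → write 1 carry 2
  remaining carry: 10

0b101001100011010011010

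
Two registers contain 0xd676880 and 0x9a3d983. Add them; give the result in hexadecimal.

0x170b4203

Add column by column in base 16, right to left:
  0+3 = 3
  8+8 = 0 carry 1
  8+9+1 = 2 carry 1
  6+d+1 = 4 carry 1
  7+3+1 = b
  6+a = 0 carry 1
  d+9+1 = 7 carry 1
  final carry 1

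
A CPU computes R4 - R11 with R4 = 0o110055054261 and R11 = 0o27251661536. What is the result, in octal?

0o60603172523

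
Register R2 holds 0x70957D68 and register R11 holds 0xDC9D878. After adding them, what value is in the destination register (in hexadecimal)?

Add column by column in base 16, right to left:
  8+8 = 0 carry 1
  6+7+1 = E
  D+8 = 5 carry 1
  7+D+1 = 5 carry 1
  5+9+1 = F
  9+C = 5 carry 1
  0+D+1 = E
  7+0 = 7

0x7E5F55E0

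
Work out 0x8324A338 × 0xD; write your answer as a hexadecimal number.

0x6A8DC49D8

Multiply each base-16 digit by 13, carrying:
  8×13 = 104 → write 8 carry 6
  3×13+6 = 45 → write D carry 2
  3×13+2 = 41 → write 9 carry 2
  A×13+2 = 132 → write 4 carry 8
  4×13+8 = 60 → write C carry 3
  2×13+3 = 29 → write D carry 1
  3×13+1 = 40 → write 8 carry 2
  8×13+2 = 106 → write A carry 6
  remaining carry: 6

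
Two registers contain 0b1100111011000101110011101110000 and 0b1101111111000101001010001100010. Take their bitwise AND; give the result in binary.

AND bit by bit (1 only where both bits are 1):
  1100111011000101110011101110000
& 1101111111000101001010001100010
= 1100111011000101000010001100000

0b1100111011000101000010001100000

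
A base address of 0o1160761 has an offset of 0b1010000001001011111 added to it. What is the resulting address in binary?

0o1160761 = 0b1001110000111110001 in binary.
Add column by column in base 2, right to left:
  1+1 = 0 carry 1
  0+1+1 = 0 carry 1
  0+1+1 = 0 carry 1
  0+1+1 = 0 carry 1
  1+1+1 = 1 carry 1
  1+0+1 = 0 carry 1
  1+1+1 = 1 carry 1
  1+0+1 = 0 carry 1
  1+0+1 = 0 carry 1
  0+1+1 = 0 carry 1
  0+0+1 = 1
  0+0 = 0
  0+0 = 0
  1+0 = 1
  1+0 = 1
  1+0 = 1
  0+1 = 1
  0+0 = 0
  1+1 = 0 carry 1
  final carry 1

0b10011110010001010000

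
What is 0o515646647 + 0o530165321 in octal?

Add column by column in base 8, right to left:
  7+1 = 0 carry 1
  4+2+1 = 7
  6+3 = 1 carry 1
  6+5+1 = 4 carry 1
  4+6+1 = 3 carry 1
  6+1+1 = 0 carry 1
  5+0+1 = 6
  1+3 = 4
  5+5 = 2 carry 1
  final carry 1

0o1246034170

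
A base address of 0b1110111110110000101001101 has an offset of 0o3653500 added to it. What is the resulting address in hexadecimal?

0x1EEB88D

0b1110111110110000101001101 = 0x1DF614D in hexadecimal.
0o3653500 = 0xF5740 in hexadecimal.
Add column by column in base 16, right to left:
  D+0 = D
  4+4 = 8
  1+7 = 8
  6+5 = B
  F+F = E carry 1
  D+0+1 = E
  1+0 = 1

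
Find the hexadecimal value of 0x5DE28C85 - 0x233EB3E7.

0x3AA3D89E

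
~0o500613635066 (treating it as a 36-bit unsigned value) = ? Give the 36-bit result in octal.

0o277164142711

Each oct digit d becomes 7−d:
  5→2, 0→7, 0→7, 6→1, 1→6, 3→4, 6→1, 3→4, 5→2, 0→7, 6→1, 6→1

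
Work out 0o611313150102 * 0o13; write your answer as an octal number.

0o10347273171326

Multiply each base-8 digit by 11, carrying:
  2×11 = 22 → write 6 carry 2
  0×11+2 = 2 → write 2
  1×11 = 11 → write 3 carry 1
  0×11+1 = 1 → write 1
  5×11 = 55 → write 7 carry 6
  1×11+6 = 17 → write 1 carry 2
  3×11+2 = 35 → write 3 carry 4
  1×11+4 = 15 → write 7 carry 1
  3×11+1 = 34 → write 2 carry 4
  1×11+4 = 15 → write 7 carry 1
  1×11+1 = 12 → write 4 carry 1
  6×11+1 = 67 → write 3 carry 8
  remaining carry: 10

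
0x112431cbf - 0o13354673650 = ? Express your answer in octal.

0o26643722427

0x112431cbf = 0o42220616277 in octal.
Subtract column by column in base 8:
  7-0 → 7
  7-5 → 2
  2-6 → 4 (borrow)
  6-3-1 → 2
  1-7 → 2 (borrow)
  6-6-1 → 7 (borrow)
  0-4-1 → 3 (borrow)
  2-5-1 → 4 (borrow)
  2-3-1 → 6 (borrow)
  2-3-1 → 6 (borrow)
  4-1-1 → 2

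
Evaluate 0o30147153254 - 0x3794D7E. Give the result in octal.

0x3794D7E = 0o336246576 in octal.
Subtract column by column in base 8:
  4-6 → 6 (borrow)
  5-7-1 → 5 (borrow)
  2-5-1 → 4 (borrow)
  3-6-1 → 4 (borrow)
  5-4-1 → 0
  1-2 → 7 (borrow)
  7-6-1 → 0
  4-3 → 1
  1-3 → 6 (borrow)
  0-0-1 → 7 (borrow)
  3-0-1 → 2

0o27610704456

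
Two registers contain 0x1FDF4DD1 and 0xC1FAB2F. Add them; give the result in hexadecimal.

0x2BFEF900

Add column by column in base 16, right to left:
  1+F = 0 carry 1
  D+2+1 = 0 carry 1
  D+B+1 = 9 carry 1
  4+A+1 = F
  F+F = E carry 1
  D+1+1 = F
  F+C = B carry 1
  1+0+1 = 2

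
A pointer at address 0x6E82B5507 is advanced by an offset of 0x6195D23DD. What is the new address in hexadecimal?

0xD018878E4

Add column by column in base 16, right to left:
  7+D = 4 carry 1
  0+D+1 = E
  5+3 = 8
  5+2 = 7
  B+D = 8 carry 1
  2+5+1 = 8
  8+9 = 1 carry 1
  E+1+1 = 0 carry 1
  6+6+1 = D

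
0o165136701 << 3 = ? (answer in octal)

Shifting left by 3 bits = 1 oct digit: append 1 zero.

0o1651367010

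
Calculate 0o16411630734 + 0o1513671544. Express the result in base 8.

0o20125522500

Add column by column in base 8, right to left:
  4+4 = 0 carry 1
  3+4+1 = 0 carry 1
  7+5+1 = 5 carry 1
  0+1+1 = 2
  3+7 = 2 carry 1
  6+6+1 = 5 carry 1
  1+3+1 = 5
  1+1 = 2
  4+5 = 1 carry 1
  6+1+1 = 0 carry 1
  1+0+1 = 2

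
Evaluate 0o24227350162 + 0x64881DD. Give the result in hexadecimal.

0xA8A6524F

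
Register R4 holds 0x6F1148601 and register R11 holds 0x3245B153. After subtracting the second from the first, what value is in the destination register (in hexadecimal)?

0x6BECED4AE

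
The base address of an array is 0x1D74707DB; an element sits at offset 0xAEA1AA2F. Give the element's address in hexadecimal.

Add column by column in base 16, right to left:
  B+F = A carry 1
  D+2+1 = 0 carry 1
  7+A+1 = 2 carry 1
  0+A+1 = B
  7+1 = 8
  4+A = E
  7+E = 5 carry 1
  D+A+1 = 8 carry 1
  1+0+1 = 2

0x285E8B20A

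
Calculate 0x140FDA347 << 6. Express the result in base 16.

6 bits is not a whole number of base-16 digits; in binary: 101000000111111011010001101000111 << 6 = 101000000111111011010001101000111000000.

0x503F68D1C0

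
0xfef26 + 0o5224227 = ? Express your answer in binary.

0xfef26 = 0b11111110111100100110 in binary.
0o5224227 = 0b101010010100010010111 in binary.
Add column by column in base 2, right to left:
  0+1 = 1
  1+1 = 0 carry 1
  1+1+1 = 1 carry 1
  0+0+1 = 1
  0+1 = 1
  1+0 = 1
  0+0 = 0
  0+1 = 1
  1+0 = 1
  1+0 = 1
  1+0 = 1
  1+1 = 0 carry 1
  0+0+1 = 1
  1+1 = 0 carry 1
  1+0+1 = 0 carry 1
  1+0+1 = 0 carry 1
  1+1+1 = 1 carry 1
  1+0+1 = 0 carry 1
  1+1+1 = 1 carry 1
  1+0+1 = 0 carry 1
  0+1+1 = 0 carry 1
  final carry 1

0b1001010001011110111101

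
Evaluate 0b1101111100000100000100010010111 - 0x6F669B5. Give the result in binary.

0x6F669B5 = 0b110111101100110100110110101 in binary.
Subtract column by column in base 2:
  1-1 → 0
  1-0 → 1
  1-1 → 0
  0-0 → 0
  1-1 → 0
  0-1 → 1 (borrow)
  0-0-1 → 1 (borrow)
  1-1-1 → 1 (borrow)
  0-1-1 → 0 (borrow)
  0-0-1 → 1 (borrow)
  0-0-1 → 1 (borrow)
  1-1-1 → 1 (borrow)
  0-0-1 → 1 (borrow)
  0-1-1 → 0 (borrow)
  0-1-1 → 0 (borrow)
  0-0-1 → 1 (borrow)
  0-0-1 → 1 (borrow)
  1-1-1 → 1 (borrow)
  0-1-1 → 0 (borrow)
  0-0-1 → 1 (borrow)
  0-1-1 → 0 (borrow)
  0-1-1 → 0 (borrow)
  0-1-1 → 0 (borrow)
  1-1-1 → 1 (borrow)
  1-0-1 → 0
  1-1 → 0
  1-1 → 0
  1-0 → 1
  0-0 → 0
  1-0 → 1
  1-0 → 1

0b1101000100010111001111011100010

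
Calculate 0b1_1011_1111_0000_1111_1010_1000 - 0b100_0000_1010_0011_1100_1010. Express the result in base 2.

0b1011111100110101111011110

Subtract column by column in base 2:
  0-0 → 0
  0-1 → 1 (borrow)
  0-0-1 → 1 (borrow)
  1-1-1 → 1 (borrow)
  0-0-1 → 1 (borrow)
  1-0-1 → 0
  0-1 → 1 (borrow)
  1-1-1 → 1 (borrow)
  1-1-1 → 1 (borrow)
  1-1-1 → 1 (borrow)
  1-0-1 → 0
  1-0 → 1
  0-0 → 0
  0-1 → 1 (borrow)
  0-0-1 → 1 (borrow)
  0-1-1 → 0 (borrow)
  1-0-1 → 0
  1-0 → 1
  1-0 → 1
  1-0 → 1
  1-0 → 1
  1-0 → 1
  0-1 → 1 (borrow)
  1-0-1 → 0
  1-0 → 1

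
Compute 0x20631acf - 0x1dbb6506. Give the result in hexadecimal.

Subtract column by column in base 16:
  f-6 → 9
  c-0 → c
  a-5 → 5
  1-6 → b (borrow)
  3-b-1 → 7 (borrow)
  6-b-1 → a (borrow)
  0-d-1 → 2 (borrow)
  2-1-1 → 0

0x2a7b5c9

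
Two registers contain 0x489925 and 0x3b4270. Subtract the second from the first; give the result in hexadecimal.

Subtract column by column in base 16:
  5-0 → 5
  2-7 → b (borrow)
  9-2-1 → 6
  9-4 → 5
  8-b → d (borrow)
  4-3-1 → 0

0xd56b5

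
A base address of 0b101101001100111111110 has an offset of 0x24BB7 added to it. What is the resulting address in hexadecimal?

0b101101001100111111110 = 0x1699FE in hexadecimal.
Add column by column in base 16, right to left:
  E+7 = 5 carry 1
  F+B+1 = B carry 1
  9+B+1 = 5 carry 1
  9+4+1 = E
  6+2 = 8
  1+0 = 1

0x18E5B5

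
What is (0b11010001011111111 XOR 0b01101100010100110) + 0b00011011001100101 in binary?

0b11011000010111110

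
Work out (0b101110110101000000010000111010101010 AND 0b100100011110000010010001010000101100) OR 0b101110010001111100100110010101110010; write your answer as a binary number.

0b101110010101111100110110010101111010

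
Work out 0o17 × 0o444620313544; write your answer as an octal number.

Multiply each base-8 digit by 15, carrying:
  4×15 = 60 → write 4 carry 7
  4×15+7 = 67 → write 3 carry 8
  5×15+8 = 83 → write 3 carry 10
  3×15+10 = 55 → write 7 carry 6
  1×15+6 = 21 → write 5 carry 2
  3×15+2 = 47 → write 7 carry 5
  0×15+5 = 5 → write 5
  2×15 = 30 → write 6 carry 3
  6×15+3 = 93 → write 5 carry 11
  4×15+11 = 71 → write 7 carry 8
  4×15+8 = 68 → write 4 carry 8
  4×15+8 = 68 → write 4 carry 8
  remaining carry: 10

0o10447565757334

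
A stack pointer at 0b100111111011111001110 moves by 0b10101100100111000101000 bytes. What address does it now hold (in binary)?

0b11010100100010111110110

Add column by column in base 2, right to left:
  0+0 = 0
  1+0 = 1
  1+0 = 1
  1+1 = 0 carry 1
  0+0+1 = 1
  0+1 = 1
  1+0 = 1
  1+0 = 1
  1+0 = 1
  1+1 = 0 carry 1
  1+1+1 = 1 carry 1
  0+1+1 = 0 carry 1
  1+0+1 = 0 carry 1
  1+0+1 = 0 carry 1
  1+1+1 = 1 carry 1
  1+0+1 = 0 carry 1
  1+0+1 = 0 carry 1
  1+1+1 = 1 carry 1
  0+1+1 = 0 carry 1
  0+0+1 = 1
  1+1 = 0 carry 1
  0+0+1 = 1
  0+1 = 1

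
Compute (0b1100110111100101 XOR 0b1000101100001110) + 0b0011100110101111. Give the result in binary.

0b1000000010011010

First 0b1100110111100101 XOR 0b1000101100001110 = 0b0100011011101011.
Add column by column in base 2, right to left:
  1+1 = 0 carry 1
  1+1+1 = 1 carry 1
  0+1+1 = 0 carry 1
  1+1+1 = 1 carry 1
  0+0+1 = 1
  1+1 = 0 carry 1
  1+0+1 = 0 carry 1
  1+1+1 = 1 carry 1
  0+1+1 = 0 carry 1
  1+0+1 = 0 carry 1
  1+0+1 = 0 carry 1
  0+1+1 = 0 carry 1
  0+1+1 = 0 carry 1
  0+1+1 = 0 carry 1
  1+0+1 = 0 carry 1
  final carry 1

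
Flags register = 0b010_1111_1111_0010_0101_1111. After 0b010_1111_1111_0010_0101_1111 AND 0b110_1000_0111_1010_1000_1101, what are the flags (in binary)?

AND bit by bit (1 only where both bits are 1):
  01011111111001001011111
& 11010000111101010001101
= 01010000111001000001101

0b01010000111001000001101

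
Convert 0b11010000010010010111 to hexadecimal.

0xD0497

Group the bits into nibbles: 1101 0000 0100 1001 0111 → D0497.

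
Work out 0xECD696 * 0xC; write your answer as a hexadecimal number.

0xB1A0F08

Multiply each base-16 digit by 12, carrying:
  6×12 = 72 → write 8 carry 4
  9×12+4 = 112 → write 0 carry 7
  6×12+7 = 79 → write F carry 4
  D×12+4 = 160 → write 0 carry 10
  C×12+10 = 154 → write A carry 9
  E×12+9 = 177 → write 1 carry 11
  remaining carry: B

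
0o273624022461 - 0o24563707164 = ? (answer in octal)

0o247040113275

Subtract column by column in base 8:
  1-4 → 5 (borrow)
  6-6-1 → 7 (borrow)
  4-1-1 → 2
  2-7 → 3 (borrow)
  2-0-1 → 1
  0-7 → 1 (borrow)
  4-3-1 → 0
  2-6 → 4 (borrow)
  6-5-1 → 0
  3-4 → 7 (borrow)
  7-2-1 → 4
  2-0 → 2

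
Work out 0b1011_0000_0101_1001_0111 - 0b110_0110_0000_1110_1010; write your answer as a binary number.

Subtract column by column in base 2:
  1-0 → 1
  1-1 → 0
  1-0 → 1
  0-1 → 1 (borrow)
  1-0-1 → 0
  0-1 → 1 (borrow)
  0-1-1 → 0 (borrow)
  1-1-1 → 1 (borrow)
  1-0-1 → 0
  0-0 → 0
  1-0 → 1
  0-0 → 0
  0-0 → 0
  0-1 → 1 (borrow)
  0-1-1 → 0 (borrow)
  0-0-1 → 1 (borrow)
  1-0-1 → 0
  1-1 → 0
  0-1 → 1 (borrow)
  1-0-1 → 0

0b1001010010010101101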